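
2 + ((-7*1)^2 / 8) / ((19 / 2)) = 201 / 76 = 2.64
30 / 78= 5 / 13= 0.38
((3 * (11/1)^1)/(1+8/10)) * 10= 550/3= 183.33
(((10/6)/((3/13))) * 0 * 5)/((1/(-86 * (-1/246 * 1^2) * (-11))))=0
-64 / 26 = -32 / 13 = -2.46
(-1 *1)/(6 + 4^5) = -1/1030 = -0.00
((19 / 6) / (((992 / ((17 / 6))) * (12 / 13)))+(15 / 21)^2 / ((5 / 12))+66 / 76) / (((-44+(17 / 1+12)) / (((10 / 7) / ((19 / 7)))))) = -838927253 / 11370772224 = -0.07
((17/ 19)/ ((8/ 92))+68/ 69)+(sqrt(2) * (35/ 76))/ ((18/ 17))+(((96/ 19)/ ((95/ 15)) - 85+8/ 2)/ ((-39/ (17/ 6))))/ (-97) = 595 * sqrt(2)/ 1368+352263188/ 31410249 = 11.83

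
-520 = -520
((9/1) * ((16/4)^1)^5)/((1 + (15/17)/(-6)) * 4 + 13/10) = 174080/89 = 1955.96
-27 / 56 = -0.48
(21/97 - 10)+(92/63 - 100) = -661963/6111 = -108.32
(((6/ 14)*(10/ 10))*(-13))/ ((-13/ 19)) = 57/ 7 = 8.14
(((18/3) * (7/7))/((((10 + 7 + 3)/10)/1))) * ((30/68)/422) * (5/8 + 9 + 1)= 225/6752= 0.03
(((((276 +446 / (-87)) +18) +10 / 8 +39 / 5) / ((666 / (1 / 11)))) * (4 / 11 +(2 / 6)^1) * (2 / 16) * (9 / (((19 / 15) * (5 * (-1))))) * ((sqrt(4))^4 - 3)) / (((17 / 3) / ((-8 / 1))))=154997713 / 1677442360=0.09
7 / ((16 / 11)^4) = 102487 / 65536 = 1.56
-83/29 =-2.86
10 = 10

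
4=4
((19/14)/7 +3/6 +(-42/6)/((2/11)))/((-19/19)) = 3705/98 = 37.81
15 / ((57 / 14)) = 70 / 19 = 3.68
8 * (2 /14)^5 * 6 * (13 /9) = 208 /50421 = 0.00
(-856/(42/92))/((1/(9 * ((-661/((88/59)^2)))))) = 16987847403/3388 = 5014122.61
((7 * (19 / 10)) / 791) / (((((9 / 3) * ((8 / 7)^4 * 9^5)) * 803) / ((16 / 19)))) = 2401 / 41149802580480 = 0.00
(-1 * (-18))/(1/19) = 342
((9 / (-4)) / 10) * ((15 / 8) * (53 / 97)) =-0.23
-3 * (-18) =54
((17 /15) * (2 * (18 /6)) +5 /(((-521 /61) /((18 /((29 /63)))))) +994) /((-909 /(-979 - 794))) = 14553588942 /7630045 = 1907.41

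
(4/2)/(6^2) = 1/18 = 0.06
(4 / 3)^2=16 / 9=1.78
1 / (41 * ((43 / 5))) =5 / 1763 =0.00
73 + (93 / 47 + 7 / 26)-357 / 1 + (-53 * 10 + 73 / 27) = -26693741 / 32994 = -809.05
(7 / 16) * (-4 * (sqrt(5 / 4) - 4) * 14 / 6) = 49 / 3 - 49 * sqrt(5) / 24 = 11.77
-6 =-6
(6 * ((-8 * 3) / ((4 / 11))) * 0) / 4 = 0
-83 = -83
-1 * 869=-869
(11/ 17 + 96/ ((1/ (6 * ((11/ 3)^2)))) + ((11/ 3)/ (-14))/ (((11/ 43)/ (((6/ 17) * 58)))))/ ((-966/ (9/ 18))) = -306373/ 76636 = -4.00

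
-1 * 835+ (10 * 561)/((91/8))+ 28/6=-92041/273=-337.15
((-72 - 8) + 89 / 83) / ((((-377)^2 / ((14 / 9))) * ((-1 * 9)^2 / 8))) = -733712 / 8599799403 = -0.00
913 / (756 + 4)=913 / 760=1.20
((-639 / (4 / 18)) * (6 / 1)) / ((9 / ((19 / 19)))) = -1917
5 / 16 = 0.31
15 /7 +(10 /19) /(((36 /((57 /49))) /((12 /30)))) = 316 /147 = 2.15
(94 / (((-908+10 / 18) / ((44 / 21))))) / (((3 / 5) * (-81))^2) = -103400 / 1125257427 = -0.00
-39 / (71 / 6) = -234 / 71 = -3.30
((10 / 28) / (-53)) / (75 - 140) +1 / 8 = 4827 / 38584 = 0.13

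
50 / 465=10 / 93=0.11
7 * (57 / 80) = 399 / 80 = 4.99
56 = 56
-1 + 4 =3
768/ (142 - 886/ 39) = 7488/ 1163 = 6.44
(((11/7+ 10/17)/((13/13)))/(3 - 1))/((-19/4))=-514/2261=-0.23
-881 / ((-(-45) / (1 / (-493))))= 881 / 22185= 0.04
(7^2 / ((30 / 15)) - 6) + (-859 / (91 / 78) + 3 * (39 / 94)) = -235742 / 329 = -716.54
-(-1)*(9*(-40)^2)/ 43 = 14400/ 43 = 334.88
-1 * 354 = -354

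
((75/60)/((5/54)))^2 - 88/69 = 49949/276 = 180.97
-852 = -852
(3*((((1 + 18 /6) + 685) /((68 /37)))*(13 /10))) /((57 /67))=22204403 /12920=1718.61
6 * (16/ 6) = 16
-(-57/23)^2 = -3249/529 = -6.14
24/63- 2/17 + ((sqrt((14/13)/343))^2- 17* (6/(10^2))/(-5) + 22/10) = 21688687/8121750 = 2.67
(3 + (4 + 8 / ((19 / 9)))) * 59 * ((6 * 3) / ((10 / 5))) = 108855 / 19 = 5729.21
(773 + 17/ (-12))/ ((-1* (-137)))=5.63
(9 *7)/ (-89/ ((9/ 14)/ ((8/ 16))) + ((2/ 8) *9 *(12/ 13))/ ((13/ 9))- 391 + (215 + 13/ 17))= -1628991/ 6283759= -0.26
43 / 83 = 0.52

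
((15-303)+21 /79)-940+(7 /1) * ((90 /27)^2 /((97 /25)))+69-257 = -96256439 /68967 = -1395.69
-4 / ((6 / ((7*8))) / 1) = -112 / 3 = -37.33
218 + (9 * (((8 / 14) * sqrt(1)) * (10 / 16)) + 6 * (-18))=1585 / 14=113.21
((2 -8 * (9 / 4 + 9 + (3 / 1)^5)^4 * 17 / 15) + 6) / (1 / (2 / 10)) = -6061937833339 / 800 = -7577422291.67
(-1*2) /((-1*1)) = 2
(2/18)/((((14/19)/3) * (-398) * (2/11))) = -209/33432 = -0.01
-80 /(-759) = 80 /759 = 0.11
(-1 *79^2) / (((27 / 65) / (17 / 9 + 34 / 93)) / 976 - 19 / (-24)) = -7881.49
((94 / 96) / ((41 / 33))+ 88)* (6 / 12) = 58245 / 1312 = 44.39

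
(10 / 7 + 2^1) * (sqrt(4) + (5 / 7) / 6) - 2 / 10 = 1731 / 245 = 7.07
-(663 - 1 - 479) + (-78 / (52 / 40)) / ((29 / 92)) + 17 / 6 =-64469 / 174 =-370.51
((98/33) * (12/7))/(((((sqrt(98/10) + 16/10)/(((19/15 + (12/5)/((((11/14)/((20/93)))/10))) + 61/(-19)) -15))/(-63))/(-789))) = 7484440517568/12899689 -6548885452872 * sqrt(5)/12899689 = -554998.85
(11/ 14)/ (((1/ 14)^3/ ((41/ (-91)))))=-12628/ 13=-971.38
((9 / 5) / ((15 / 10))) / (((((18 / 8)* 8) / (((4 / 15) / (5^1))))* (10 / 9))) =2 / 625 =0.00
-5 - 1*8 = -13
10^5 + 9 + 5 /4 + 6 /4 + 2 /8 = 100012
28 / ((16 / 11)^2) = 847 / 64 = 13.23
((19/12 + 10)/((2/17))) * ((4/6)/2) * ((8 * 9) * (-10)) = -23630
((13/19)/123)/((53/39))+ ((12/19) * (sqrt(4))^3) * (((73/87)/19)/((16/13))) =4217473/22749137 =0.19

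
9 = 9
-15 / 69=-5 / 23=-0.22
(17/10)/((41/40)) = 68/41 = 1.66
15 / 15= 1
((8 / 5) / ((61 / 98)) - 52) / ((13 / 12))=-180912 / 3965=-45.63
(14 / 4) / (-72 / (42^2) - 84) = -343 / 8236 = -0.04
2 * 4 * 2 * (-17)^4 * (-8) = -10690688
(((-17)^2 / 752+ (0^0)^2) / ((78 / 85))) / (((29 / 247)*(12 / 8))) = 560405 / 65424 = 8.57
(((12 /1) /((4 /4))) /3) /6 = 2 /3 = 0.67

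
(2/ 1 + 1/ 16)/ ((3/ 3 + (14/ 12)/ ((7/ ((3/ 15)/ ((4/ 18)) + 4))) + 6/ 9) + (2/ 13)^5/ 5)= 183790035/ 221292164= 0.83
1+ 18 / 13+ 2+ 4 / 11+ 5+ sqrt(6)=12.20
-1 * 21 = -21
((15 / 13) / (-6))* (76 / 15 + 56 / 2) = -248 / 39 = -6.36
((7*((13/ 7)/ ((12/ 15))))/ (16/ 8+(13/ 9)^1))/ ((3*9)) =65/ 372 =0.17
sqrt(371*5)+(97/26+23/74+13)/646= 8197/310726+sqrt(1855)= 43.10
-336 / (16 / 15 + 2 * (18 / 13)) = -16380 / 187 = -87.59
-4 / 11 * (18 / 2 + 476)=-1940 / 11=-176.36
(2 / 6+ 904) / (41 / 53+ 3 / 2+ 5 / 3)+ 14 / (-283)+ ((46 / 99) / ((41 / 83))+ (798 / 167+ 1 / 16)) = 904713268882475 / 3845855935152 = 235.24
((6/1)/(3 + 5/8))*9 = 432/29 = 14.90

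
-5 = -5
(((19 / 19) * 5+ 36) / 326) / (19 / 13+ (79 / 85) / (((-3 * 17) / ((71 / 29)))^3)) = 146571879452895 / 1703193906762488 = 0.09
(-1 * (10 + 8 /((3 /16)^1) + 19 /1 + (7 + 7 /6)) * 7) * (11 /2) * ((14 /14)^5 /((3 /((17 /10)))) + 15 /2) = -4462843 /180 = -24793.57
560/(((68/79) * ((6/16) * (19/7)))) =619360/969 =639.17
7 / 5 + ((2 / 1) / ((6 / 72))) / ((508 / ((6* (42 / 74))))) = 36673 / 23495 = 1.56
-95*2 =-190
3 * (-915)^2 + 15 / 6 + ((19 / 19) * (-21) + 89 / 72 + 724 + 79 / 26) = 2351592149 / 936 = 2512384.77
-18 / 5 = -3.60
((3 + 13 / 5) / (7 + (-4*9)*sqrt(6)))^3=-6261325056*sqrt(6) / 57669043697875 - 3592203328 / 57669043697875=-0.00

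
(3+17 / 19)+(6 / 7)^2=4310 / 931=4.63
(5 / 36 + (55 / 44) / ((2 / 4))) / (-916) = -95 / 32976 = -0.00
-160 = -160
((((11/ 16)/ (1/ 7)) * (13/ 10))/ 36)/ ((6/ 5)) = 1001/ 6912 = 0.14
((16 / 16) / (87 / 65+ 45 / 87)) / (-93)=-1885 / 325314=-0.01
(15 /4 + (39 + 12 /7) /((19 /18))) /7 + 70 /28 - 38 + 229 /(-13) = -119933 /2548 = -47.07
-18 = -18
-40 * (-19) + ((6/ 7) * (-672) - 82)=102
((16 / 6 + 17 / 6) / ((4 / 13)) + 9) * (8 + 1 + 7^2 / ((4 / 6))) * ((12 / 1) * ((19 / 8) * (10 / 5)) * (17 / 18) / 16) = 3819475 / 512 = 7459.91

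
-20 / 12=-5 / 3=-1.67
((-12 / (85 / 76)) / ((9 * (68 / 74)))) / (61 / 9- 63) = 8436 / 365585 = 0.02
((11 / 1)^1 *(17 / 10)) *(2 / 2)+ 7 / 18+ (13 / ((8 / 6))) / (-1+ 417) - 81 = -61.89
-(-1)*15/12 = 5/4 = 1.25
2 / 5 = 0.40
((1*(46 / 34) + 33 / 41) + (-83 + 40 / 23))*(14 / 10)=-8876707 / 80155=-110.74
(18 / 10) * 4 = 36 / 5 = 7.20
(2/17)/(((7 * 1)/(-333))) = -666/119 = -5.60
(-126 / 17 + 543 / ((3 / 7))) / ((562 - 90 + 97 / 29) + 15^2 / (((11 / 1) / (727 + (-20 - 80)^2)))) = 0.01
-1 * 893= -893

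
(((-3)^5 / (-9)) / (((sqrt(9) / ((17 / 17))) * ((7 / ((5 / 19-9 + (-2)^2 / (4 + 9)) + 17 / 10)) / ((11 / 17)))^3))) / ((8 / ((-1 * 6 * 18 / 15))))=495033423925137471 / 253940367614570000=1.95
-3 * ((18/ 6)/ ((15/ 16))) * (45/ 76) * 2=-11.37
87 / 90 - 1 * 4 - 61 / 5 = -457 / 30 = -15.23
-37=-37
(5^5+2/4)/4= 6251/8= 781.38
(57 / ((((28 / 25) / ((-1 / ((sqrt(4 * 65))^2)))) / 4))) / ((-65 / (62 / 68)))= 1767 / 160888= 0.01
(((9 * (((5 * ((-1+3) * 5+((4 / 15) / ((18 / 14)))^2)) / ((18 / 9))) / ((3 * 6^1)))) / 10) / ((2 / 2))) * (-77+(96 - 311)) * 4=-26722964 / 18225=-1466.28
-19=-19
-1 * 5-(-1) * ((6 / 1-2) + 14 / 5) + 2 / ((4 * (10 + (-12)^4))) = 373433 / 207460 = 1.80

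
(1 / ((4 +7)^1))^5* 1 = 0.00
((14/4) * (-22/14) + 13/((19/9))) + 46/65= 3373/2470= 1.37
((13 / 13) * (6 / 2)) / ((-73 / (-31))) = 93 / 73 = 1.27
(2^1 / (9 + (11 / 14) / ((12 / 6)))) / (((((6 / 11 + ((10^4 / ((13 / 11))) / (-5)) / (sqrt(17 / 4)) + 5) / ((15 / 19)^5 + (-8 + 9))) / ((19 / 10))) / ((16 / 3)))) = -0.00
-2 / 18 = -1 / 9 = -0.11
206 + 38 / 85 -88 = 10068 / 85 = 118.45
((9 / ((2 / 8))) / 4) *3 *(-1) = -27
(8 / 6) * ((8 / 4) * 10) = 80 / 3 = 26.67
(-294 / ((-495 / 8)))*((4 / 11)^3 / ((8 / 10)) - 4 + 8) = 4236736 / 219615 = 19.29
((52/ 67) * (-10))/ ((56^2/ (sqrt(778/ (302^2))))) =-0.00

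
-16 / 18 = -8 / 9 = -0.89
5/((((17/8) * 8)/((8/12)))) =10/51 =0.20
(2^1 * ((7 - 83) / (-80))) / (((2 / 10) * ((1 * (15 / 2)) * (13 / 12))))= 76 / 65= 1.17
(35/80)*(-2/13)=-7/104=-0.07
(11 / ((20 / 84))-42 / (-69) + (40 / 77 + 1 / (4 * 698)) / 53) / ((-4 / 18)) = -552128150439 / 2620654960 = -210.68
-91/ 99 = -0.92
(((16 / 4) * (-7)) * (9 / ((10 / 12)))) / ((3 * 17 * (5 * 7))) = -0.17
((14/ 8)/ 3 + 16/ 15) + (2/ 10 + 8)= 197/ 20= 9.85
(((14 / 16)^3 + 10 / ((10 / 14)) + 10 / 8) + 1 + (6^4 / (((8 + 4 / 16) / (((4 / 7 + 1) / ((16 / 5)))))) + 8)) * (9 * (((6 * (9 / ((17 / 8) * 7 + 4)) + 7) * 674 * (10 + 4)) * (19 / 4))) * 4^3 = 31387454731179 / 1208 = 25982992327.13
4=4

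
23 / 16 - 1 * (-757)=12135 / 16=758.44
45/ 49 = 0.92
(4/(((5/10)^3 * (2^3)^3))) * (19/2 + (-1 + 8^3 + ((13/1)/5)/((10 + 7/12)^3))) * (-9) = -95956905987/327741280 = -292.78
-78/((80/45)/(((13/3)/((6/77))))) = -39039/16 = -2439.94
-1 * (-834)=834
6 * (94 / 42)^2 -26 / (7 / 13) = -2680 / 147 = -18.23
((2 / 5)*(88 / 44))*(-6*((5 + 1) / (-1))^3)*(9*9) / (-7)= -419904 / 35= -11997.26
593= 593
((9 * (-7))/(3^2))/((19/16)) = -112/19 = -5.89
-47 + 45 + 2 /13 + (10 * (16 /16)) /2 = 41 /13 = 3.15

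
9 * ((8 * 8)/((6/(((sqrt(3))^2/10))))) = 144/5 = 28.80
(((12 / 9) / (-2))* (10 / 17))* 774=-5160 / 17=-303.53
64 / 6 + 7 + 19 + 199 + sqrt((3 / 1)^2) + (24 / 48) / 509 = 728891 / 3054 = 238.67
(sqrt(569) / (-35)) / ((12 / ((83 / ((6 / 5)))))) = -83 * sqrt(569) / 504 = -3.93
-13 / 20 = -0.65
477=477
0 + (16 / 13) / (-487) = -16 / 6331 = -0.00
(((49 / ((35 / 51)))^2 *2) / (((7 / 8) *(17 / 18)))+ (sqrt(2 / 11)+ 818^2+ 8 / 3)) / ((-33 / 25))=-51109844 / 99-25 *sqrt(22) / 363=-516261.37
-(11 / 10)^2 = -121 / 100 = -1.21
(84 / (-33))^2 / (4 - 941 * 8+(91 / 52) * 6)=-1568 / 1818267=-0.00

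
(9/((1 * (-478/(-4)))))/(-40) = -9/4780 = -0.00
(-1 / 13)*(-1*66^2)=4356 / 13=335.08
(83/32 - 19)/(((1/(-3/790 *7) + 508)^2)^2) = -102102525/304667455603630592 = -0.00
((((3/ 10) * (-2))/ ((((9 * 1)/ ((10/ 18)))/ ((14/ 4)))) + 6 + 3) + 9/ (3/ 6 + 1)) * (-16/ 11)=-584/ 27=-21.63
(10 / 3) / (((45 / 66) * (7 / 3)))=44 / 21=2.10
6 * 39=234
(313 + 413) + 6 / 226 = 726.03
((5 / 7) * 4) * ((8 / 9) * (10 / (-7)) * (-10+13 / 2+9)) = -8800 / 441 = -19.95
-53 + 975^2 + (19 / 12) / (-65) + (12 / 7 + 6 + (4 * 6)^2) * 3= 5199684227 / 5460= 952323.12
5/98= 0.05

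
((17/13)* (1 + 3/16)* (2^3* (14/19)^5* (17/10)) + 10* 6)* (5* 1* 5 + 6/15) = 69482929868/42354325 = 1640.52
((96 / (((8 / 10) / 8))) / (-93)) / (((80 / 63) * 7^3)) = -36 / 1519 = -0.02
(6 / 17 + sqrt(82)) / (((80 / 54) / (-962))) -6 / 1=-6115.30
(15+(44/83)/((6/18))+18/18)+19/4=7417/332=22.34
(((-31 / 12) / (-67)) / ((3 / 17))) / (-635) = -527 / 1531620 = -0.00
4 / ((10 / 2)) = 4 / 5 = 0.80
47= 47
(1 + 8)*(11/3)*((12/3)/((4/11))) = 363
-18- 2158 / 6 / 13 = -137 / 3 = -45.67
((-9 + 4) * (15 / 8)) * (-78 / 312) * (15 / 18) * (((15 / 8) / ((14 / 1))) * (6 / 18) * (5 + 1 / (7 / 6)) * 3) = 76875 / 50176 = 1.53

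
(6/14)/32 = 3/224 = 0.01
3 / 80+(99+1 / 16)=991 / 10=99.10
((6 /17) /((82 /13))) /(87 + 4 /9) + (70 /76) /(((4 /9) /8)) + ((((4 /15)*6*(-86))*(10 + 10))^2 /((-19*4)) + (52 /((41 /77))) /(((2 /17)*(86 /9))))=-44613032946277 /448156363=-99547.92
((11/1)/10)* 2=11/5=2.20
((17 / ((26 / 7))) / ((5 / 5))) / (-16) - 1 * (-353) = 146729 / 416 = 352.71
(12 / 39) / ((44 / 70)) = 70 / 143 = 0.49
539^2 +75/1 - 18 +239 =290817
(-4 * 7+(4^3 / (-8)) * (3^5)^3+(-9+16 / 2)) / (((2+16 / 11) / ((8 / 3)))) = -5050816540 / 57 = -88610816.49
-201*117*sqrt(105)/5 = -23517*sqrt(105)/5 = -48195.51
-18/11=-1.64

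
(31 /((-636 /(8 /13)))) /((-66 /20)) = 620 /68211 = 0.01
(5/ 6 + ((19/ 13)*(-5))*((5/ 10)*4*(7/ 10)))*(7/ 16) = -5131/ 1248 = -4.11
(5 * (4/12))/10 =1/6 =0.17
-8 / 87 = -0.09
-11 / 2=-5.50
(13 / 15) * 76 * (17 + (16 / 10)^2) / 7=161044 / 875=184.05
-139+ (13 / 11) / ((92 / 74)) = -69853 / 506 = -138.05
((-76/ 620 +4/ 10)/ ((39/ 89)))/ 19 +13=1496942/ 114855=13.03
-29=-29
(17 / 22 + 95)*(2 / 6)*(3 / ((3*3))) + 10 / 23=50441 / 4554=11.08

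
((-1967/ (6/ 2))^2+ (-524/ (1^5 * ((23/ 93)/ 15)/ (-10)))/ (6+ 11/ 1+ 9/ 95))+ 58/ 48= 150768497531/ 336168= 448491.52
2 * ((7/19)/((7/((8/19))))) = 16/361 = 0.04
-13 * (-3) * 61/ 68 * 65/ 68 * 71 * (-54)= -296435295/ 2312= -128215.96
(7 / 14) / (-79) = -1 / 158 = -0.01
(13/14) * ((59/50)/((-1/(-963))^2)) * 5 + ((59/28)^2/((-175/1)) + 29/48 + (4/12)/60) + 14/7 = 392099927126/77175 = 5080659.89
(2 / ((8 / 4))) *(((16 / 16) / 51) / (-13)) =-1 / 663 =-0.00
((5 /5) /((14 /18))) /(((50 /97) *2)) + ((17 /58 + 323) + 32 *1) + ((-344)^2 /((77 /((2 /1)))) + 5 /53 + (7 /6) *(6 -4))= 121874507483 /35504700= 3432.63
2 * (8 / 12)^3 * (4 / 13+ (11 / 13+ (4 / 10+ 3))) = 4736 / 1755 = 2.70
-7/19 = -0.37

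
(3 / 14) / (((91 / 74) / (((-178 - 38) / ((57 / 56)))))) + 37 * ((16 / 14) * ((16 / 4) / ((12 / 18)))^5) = 568454976 / 1729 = 328776.74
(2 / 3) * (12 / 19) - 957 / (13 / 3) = -54445 / 247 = -220.43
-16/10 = -8/5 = -1.60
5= 5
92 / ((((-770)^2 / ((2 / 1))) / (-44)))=-184 / 13475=-0.01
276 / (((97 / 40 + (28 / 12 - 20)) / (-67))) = 2219040 / 1829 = 1213.25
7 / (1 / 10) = 70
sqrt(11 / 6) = sqrt(66) / 6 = 1.35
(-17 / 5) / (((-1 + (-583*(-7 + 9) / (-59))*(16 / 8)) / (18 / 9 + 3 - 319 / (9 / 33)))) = 3504482 / 34095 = 102.79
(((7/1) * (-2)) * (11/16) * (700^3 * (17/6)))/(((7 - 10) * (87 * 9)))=28061687500/7047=3982075.71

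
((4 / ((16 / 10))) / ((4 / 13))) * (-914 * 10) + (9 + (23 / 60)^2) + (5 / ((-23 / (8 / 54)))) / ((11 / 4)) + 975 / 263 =-74249.66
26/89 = 0.29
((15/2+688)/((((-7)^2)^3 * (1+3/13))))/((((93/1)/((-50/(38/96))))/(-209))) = 4972825/3647119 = 1.36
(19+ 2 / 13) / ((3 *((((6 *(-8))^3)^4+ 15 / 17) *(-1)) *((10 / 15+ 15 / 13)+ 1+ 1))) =-1411 / 126301580022485411169001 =-0.00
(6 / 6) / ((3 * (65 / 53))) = 53 / 195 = 0.27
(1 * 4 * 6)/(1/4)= 96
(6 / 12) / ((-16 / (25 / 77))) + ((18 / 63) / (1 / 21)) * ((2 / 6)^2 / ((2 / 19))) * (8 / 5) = 374153 / 36960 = 10.12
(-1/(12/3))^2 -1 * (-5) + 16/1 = 337/16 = 21.06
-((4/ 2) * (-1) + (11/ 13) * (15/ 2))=-113/ 26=-4.35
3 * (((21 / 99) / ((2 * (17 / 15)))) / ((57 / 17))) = 35 / 418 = 0.08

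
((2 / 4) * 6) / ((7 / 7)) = 3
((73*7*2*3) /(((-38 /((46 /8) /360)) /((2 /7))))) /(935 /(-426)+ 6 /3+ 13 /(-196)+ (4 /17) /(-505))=10029410797 /7126462772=1.41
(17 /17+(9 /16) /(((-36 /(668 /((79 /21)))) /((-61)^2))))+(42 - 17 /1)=-10298.01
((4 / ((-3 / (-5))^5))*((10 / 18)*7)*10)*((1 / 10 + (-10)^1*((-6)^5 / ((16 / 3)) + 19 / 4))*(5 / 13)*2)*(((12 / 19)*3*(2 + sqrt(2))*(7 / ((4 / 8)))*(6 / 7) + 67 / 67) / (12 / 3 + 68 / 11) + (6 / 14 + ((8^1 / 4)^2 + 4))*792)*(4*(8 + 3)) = 14653705000000*sqrt(2) / 6669 + 1183538539304687500 / 180063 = 6576021020143.72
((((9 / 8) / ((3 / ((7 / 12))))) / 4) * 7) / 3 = 49 / 384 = 0.13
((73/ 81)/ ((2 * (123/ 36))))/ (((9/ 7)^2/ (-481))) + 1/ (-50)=-172143367/ 4483350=-38.40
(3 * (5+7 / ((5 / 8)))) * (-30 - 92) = -29646 / 5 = -5929.20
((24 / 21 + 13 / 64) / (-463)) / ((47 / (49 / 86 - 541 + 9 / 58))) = 406254969 / 12156913216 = 0.03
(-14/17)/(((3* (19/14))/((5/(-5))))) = 196/969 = 0.20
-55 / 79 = -0.70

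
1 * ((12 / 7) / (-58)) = -6 / 203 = -0.03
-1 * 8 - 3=-11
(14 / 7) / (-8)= -1 / 4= -0.25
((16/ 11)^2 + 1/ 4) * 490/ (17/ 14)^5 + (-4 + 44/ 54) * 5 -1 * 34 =1805196512044/ 4638672819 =389.16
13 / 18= 0.72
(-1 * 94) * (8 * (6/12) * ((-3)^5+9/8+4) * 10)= 894410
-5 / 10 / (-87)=1 / 174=0.01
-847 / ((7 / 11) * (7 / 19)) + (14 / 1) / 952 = -1719645 / 476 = -3612.70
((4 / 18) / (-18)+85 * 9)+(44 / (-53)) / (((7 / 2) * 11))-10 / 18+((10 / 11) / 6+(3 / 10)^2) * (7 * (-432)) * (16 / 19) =23456039021 / 157016475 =149.39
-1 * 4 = -4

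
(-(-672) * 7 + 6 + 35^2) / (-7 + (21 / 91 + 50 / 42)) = -1620255 / 1523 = -1063.86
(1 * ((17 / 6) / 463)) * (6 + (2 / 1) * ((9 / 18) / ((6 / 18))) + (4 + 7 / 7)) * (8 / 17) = 56 / 1389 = 0.04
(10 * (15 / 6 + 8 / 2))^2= 4225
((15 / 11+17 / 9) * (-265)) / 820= -8533 / 8118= -1.05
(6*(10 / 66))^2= 100 / 121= 0.83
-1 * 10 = -10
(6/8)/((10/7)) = 21/40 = 0.52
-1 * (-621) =621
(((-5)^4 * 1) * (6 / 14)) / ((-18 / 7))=-625 / 6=-104.17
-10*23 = -230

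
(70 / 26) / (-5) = -7 / 13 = -0.54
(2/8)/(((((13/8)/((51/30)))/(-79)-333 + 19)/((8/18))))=-5372/15181857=-0.00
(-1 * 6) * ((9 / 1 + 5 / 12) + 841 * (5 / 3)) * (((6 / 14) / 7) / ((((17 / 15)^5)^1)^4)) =-2413138809018802642822265625 / 56899239693066015313622414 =-42.41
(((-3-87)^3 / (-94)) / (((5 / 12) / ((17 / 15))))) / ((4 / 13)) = 3222180 / 47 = 68557.02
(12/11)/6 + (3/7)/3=0.32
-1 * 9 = -9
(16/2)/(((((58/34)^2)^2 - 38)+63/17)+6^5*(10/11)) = 3674924/3235432991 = 0.00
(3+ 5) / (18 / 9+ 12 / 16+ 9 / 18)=32 / 13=2.46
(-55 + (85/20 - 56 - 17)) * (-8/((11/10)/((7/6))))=1050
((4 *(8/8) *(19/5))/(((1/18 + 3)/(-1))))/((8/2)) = -342/275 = -1.24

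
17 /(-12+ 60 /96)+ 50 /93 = -8098 /8463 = -0.96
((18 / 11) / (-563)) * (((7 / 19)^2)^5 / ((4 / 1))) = -2542277241 / 75939386669123186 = -0.00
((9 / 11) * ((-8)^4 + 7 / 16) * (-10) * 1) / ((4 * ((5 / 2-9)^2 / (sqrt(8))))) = -2949435 * sqrt(2) / 7436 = -560.94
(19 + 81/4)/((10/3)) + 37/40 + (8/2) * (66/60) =171/10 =17.10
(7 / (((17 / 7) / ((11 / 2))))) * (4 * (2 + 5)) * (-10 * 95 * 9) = -64518300 / 17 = -3795194.12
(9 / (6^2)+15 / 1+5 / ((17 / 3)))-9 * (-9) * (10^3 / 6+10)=974177 / 68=14326.13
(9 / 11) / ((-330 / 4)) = -6 / 605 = -0.01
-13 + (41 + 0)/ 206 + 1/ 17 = -44623/ 3502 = -12.74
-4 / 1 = -4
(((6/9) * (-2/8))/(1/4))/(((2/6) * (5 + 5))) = -1/5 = -0.20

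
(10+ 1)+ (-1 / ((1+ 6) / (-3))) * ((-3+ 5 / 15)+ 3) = 78 / 7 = 11.14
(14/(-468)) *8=-28/117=-0.24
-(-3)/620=3/620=0.00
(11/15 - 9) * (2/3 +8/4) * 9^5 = -6508512/5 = -1301702.40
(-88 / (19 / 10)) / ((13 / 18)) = -15840 / 247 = -64.13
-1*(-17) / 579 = 17 / 579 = 0.03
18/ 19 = 0.95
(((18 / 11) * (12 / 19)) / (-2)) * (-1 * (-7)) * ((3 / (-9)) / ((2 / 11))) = 126 / 19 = 6.63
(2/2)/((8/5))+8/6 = 47/24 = 1.96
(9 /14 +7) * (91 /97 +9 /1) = 75.96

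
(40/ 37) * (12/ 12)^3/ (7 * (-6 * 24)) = -0.00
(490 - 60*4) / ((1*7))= 250 / 7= 35.71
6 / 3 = 2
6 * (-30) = -180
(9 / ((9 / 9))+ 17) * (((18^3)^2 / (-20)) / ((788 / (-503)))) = 28224103.14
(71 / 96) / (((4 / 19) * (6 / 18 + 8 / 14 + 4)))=9443 / 13184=0.72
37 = 37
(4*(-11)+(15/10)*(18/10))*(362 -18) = -71036/5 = -14207.20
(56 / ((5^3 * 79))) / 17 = 0.00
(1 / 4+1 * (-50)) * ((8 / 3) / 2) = -66.33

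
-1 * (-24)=24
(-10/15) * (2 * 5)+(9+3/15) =38/15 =2.53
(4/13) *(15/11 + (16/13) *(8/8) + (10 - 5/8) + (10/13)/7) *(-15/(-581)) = 1450965/15121106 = 0.10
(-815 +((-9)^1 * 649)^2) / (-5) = -34116466 / 5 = -6823293.20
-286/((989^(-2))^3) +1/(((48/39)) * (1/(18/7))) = -14987590195985856424859/56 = -267635539214033150443.91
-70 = -70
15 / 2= 7.50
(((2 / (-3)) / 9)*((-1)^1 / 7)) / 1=2 / 189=0.01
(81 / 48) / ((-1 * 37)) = -27 / 592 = -0.05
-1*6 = -6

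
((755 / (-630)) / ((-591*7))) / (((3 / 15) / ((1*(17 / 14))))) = 12835 / 7297668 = 0.00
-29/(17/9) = -15.35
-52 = -52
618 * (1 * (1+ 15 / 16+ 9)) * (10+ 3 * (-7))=-594825 / 8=-74353.12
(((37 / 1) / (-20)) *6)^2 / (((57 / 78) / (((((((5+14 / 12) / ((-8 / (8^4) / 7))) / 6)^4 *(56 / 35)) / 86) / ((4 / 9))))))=10748694999310769586176 / 8272125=1299387400373032.27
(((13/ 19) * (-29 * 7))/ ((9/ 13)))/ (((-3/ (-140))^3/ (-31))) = 2918290648000/ 4617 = 632075080.79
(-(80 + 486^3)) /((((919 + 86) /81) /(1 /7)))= -3099366072 /2345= -1321691.29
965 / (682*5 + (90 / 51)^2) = 55777 / 197278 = 0.28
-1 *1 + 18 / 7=1.57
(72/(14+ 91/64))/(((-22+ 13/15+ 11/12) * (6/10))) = -153600/399077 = -0.38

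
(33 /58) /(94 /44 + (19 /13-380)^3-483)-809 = -61508218088032016 /76029935830945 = -809.00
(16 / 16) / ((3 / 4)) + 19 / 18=43 / 18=2.39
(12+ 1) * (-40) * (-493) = 256360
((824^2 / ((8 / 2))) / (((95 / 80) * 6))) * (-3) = -1357952 / 19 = -71471.16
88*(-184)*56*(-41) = 37176832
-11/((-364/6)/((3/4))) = 99/728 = 0.14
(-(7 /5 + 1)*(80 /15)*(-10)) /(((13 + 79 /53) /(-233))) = -12349 /6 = -2058.17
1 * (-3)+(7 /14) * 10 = 2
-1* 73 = -73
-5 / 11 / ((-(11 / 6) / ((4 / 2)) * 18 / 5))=50 / 363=0.14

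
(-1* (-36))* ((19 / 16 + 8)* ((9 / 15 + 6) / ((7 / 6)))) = 18711 / 10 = 1871.10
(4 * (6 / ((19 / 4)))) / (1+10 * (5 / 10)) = 0.84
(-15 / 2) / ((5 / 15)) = -45 / 2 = -22.50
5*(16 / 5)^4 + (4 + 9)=537.29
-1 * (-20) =20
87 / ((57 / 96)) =146.53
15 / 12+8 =37 / 4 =9.25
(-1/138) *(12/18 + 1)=-5/414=-0.01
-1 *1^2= -1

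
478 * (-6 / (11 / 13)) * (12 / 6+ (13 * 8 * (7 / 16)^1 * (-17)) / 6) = 4731961 / 11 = 430178.27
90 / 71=1.27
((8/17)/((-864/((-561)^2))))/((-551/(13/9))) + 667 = 39718577/59508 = 667.45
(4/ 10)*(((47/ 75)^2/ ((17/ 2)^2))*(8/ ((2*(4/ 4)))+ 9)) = 229736/ 8128125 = 0.03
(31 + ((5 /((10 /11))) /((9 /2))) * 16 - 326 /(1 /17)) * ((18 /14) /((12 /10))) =-247115 /42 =-5883.69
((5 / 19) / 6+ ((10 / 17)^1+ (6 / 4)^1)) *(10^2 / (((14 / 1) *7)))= 103300 / 47481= 2.18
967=967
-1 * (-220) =220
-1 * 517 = -517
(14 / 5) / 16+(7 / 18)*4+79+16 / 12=29543 / 360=82.06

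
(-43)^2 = 1849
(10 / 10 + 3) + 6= 10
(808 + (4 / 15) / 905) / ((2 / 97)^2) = 25800898759 / 13575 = 1900618.69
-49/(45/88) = -4312/45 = -95.82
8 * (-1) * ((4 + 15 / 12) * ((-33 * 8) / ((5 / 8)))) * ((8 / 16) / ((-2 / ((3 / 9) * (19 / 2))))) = -70224 / 5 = -14044.80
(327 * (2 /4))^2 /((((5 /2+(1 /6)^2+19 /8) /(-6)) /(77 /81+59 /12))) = -67757343 /353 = -191947.15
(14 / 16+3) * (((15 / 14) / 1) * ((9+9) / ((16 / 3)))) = 12555 / 896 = 14.01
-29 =-29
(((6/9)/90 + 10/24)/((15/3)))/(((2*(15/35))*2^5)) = 1603/518400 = 0.00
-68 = -68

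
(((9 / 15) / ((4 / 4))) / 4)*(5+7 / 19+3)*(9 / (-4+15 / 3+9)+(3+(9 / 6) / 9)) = 9699 / 1900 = 5.10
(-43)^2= 1849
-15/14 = -1.07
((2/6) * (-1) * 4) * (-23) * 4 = 368/3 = 122.67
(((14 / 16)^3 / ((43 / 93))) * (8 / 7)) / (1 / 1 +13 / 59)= 89621 / 66048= 1.36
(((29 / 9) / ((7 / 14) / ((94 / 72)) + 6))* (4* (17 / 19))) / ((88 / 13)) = 301223 / 1128600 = 0.27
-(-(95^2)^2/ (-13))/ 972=-81450625/ 12636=-6445.92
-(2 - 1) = -1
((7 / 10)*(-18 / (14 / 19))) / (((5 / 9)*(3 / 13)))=-6669 / 50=-133.38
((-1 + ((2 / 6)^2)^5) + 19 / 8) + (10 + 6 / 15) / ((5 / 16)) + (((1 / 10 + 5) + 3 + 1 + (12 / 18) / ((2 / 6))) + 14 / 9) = 558728399 / 11809800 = 47.31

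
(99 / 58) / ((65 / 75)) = 1485 / 754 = 1.97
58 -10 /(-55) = 640 /11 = 58.18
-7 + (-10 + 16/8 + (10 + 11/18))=-79/18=-4.39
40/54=20/27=0.74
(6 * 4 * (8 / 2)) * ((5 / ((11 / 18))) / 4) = 2160 / 11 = 196.36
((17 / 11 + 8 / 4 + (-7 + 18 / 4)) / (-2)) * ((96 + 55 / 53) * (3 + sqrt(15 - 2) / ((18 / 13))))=-354867 / 2332 - 1537757 * sqrt(13) / 41976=-284.26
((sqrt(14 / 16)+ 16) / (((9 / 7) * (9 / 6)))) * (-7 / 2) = -784 / 27-49 * sqrt(14) / 108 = -30.73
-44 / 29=-1.52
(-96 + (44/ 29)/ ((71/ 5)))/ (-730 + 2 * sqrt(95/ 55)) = 49361 * sqrt(209)/ 1508686952 + 198184415/ 1508686952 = 0.13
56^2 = 3136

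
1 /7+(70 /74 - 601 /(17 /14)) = -2174432 /4403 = -493.85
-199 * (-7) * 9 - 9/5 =62676/5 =12535.20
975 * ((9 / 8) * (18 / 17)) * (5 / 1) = 5806.99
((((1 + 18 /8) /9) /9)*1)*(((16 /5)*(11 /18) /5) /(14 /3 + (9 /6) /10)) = 1144 /351135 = 0.00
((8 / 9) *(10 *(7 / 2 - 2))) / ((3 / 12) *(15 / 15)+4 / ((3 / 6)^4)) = 160 / 771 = 0.21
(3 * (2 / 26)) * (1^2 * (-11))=-33 / 13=-2.54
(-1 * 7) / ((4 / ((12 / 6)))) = -7 / 2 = -3.50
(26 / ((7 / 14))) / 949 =4 / 73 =0.05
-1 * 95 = -95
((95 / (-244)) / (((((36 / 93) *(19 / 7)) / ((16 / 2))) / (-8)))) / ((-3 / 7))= -30380 / 549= -55.34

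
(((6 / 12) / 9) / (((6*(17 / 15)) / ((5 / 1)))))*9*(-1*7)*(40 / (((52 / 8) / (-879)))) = 3076500 / 221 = 13920.81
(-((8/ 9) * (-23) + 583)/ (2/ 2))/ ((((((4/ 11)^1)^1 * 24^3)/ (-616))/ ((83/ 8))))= 355933963/ 497664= 715.21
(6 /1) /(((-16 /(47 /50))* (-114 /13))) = 0.04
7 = 7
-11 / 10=-1.10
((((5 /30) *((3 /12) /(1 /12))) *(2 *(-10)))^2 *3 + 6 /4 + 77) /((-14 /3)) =-2271 /28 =-81.11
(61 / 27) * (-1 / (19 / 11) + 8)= 2867 / 171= 16.77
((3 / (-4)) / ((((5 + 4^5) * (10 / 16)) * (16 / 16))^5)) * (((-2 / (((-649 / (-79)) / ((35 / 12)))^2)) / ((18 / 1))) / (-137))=-3195392 / 4585265965393516092949875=-0.00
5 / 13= 0.38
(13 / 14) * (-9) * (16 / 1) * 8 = -7488 / 7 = -1069.71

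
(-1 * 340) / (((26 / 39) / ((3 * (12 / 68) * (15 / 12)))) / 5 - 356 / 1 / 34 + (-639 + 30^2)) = -3901500 / 2877137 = -1.36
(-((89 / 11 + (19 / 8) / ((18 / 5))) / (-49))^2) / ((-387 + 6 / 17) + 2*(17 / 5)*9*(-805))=3266164457 / 5085033779992320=0.00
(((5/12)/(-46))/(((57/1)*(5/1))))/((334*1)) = -1/10508976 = -0.00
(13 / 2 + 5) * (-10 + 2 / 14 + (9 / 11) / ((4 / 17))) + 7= -40883 / 616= -66.37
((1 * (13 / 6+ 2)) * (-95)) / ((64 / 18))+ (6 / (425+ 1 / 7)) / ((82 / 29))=-9055469 / 81344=-111.32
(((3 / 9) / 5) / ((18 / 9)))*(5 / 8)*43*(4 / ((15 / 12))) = 43 / 15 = 2.87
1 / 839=0.00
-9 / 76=-0.12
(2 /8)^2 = 1 /16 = 0.06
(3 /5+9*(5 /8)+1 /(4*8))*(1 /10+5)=51051 /1600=31.91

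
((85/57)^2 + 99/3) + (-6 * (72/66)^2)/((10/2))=66430274/1965645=33.80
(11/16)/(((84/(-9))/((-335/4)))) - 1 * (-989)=1783343/1792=995.17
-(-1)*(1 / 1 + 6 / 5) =11 / 5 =2.20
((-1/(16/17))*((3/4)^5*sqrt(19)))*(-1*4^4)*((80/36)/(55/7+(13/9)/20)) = 722925*sqrt(19)/39964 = 78.85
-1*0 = 0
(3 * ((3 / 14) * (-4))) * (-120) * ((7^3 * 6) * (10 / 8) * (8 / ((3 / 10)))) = 21168000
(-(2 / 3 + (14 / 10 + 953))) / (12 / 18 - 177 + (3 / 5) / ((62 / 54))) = 222053 / 40876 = 5.43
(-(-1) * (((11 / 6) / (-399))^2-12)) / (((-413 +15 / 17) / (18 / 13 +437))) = 6663100325813 / 521989512408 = 12.76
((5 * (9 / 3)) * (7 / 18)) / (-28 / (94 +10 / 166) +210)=39035 / 1403268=0.03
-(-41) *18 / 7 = 738 / 7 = 105.43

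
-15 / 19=-0.79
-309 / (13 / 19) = -5871 / 13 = -451.62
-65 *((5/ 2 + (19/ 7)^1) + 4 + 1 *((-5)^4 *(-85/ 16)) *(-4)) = -24188645/ 28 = -863880.18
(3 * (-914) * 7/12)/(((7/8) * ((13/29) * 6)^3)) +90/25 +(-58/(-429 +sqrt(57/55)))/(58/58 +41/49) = -45170070112529/500365552635 +1421 * sqrt(3135)/455498910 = -90.27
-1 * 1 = -1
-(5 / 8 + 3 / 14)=-47 / 56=-0.84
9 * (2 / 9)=2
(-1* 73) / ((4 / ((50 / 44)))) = -1825 / 88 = -20.74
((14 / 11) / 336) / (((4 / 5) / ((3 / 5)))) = 1 / 352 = 0.00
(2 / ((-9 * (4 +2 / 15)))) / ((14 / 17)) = -0.07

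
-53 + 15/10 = -103/2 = -51.50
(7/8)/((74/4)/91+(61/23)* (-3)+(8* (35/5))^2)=14651/52379364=0.00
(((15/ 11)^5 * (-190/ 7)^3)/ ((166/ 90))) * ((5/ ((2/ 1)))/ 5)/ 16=-29298111328125/ 18339843676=-1597.51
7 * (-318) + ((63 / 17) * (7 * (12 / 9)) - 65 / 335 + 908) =-1462027 / 1139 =-1283.61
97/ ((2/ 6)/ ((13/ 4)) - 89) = -3783/ 3467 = -1.09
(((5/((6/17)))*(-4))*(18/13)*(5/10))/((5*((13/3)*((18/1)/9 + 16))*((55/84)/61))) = -87108/9295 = -9.37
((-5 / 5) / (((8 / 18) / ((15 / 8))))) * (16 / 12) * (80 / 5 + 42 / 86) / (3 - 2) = -92.75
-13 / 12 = -1.08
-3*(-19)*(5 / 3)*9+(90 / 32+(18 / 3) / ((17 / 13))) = 234573 / 272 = 862.40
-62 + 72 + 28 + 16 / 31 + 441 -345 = 4170 / 31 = 134.52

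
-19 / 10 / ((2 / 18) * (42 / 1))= -57 / 140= -0.41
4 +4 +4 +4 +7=23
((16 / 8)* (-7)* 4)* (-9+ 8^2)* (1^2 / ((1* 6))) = -1540 / 3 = -513.33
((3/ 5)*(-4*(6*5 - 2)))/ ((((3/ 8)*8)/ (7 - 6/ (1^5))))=-112/ 5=-22.40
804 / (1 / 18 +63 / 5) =1080 / 17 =63.53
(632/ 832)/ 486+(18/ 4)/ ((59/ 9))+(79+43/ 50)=6005046989/ 74552400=80.55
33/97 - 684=-66315/97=-683.66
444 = 444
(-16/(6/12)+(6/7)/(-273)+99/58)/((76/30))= -16789875/1403948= -11.96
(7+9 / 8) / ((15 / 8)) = 13 / 3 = 4.33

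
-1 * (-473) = 473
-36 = -36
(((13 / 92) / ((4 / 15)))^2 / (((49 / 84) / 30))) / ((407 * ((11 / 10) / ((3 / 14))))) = 25666875 / 3713546144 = 0.01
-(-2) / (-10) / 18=-1 / 90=-0.01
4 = 4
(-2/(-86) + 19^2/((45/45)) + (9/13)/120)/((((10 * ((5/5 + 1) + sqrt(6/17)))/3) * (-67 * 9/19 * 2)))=-2607452707/2786503200 + 153379571 * sqrt(102)/5573006400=-0.66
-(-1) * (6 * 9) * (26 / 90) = 78 / 5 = 15.60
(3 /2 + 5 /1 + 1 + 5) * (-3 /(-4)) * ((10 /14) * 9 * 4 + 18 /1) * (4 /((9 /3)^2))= 1275 /7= 182.14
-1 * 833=-833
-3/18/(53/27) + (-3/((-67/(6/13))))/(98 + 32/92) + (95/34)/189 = -3909280406/55917288063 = -0.07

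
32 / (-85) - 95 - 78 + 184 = 903 / 85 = 10.62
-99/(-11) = 9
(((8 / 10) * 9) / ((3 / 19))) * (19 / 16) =1083 / 20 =54.15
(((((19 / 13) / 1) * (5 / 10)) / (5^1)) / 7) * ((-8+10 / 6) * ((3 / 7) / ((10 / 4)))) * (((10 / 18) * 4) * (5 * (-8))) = 11552 / 5733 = 2.02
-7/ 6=-1.17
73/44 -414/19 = -16829/836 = -20.13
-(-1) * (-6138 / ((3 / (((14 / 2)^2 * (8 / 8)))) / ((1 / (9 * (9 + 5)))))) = -2387 / 3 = -795.67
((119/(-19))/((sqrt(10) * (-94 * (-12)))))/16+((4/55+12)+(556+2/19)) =593746/1045 -119 * sqrt(10)/3429120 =568.18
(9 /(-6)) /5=-3 /10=-0.30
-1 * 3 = -3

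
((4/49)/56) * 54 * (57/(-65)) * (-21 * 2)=9234/3185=2.90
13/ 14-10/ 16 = 0.30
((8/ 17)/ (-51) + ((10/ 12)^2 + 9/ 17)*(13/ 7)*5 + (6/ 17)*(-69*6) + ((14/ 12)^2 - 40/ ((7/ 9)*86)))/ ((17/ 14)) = -23312946/ 211259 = -110.35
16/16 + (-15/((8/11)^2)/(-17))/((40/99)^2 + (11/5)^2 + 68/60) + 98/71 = 308048027777/116151328768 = 2.65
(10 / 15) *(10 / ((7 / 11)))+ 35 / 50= 2347 / 210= 11.18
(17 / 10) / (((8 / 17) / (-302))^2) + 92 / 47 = 5265016431 / 7520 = 700135.16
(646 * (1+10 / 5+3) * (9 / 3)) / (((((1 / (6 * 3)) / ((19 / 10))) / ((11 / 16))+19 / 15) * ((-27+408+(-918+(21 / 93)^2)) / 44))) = -578029362570 / 794200813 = -727.81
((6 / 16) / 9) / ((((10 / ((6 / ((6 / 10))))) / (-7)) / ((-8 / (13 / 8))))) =56 / 39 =1.44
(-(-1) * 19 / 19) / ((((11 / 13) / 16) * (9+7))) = 1.18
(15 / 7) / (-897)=-5 / 2093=-0.00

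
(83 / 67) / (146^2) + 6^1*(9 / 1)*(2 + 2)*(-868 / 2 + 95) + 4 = -73220.00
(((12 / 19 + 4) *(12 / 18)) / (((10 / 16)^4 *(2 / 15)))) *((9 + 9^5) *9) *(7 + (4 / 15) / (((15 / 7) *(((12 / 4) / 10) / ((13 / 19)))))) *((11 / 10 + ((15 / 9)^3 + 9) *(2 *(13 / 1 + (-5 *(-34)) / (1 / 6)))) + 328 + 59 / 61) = 10367271457615862530048 / 619340625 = 16739207859351.81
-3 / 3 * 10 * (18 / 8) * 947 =-42615 / 2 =-21307.50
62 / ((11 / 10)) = 620 / 11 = 56.36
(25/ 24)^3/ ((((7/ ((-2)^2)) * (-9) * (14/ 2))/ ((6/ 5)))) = -3125/ 254016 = -0.01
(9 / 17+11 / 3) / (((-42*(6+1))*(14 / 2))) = -107 / 52479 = -0.00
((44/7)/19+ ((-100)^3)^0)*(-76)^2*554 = 29809632/7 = 4258518.86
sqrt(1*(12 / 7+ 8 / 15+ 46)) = sqrt(531930) / 105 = 6.95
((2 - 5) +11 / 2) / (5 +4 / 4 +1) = 5 / 14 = 0.36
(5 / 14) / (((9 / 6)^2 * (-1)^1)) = -0.16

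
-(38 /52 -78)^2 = -4036081 /676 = -5970.53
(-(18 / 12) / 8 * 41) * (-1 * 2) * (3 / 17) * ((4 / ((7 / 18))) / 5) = 3321 / 595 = 5.58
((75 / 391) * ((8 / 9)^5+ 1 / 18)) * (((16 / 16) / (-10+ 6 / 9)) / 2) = -106025 / 16901136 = -0.01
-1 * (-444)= 444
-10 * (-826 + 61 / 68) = 280535 / 34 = 8251.03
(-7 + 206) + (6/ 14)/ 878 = 1223057/ 6146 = 199.00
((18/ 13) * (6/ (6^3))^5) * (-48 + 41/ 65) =-3079/ 2838551040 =-0.00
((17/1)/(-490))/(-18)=17/8820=0.00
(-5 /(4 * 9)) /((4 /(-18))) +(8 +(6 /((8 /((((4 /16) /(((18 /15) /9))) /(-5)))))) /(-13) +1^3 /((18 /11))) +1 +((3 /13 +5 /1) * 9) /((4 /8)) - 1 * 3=379685 /3744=101.41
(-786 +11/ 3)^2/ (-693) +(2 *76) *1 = -4560385/ 6237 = -731.18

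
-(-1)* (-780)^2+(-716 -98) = 607586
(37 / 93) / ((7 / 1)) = 37 / 651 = 0.06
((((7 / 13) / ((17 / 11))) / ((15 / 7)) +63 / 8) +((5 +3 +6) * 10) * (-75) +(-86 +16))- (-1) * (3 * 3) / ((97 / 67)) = -27154023011 / 2572440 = -10555.75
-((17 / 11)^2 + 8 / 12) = -1109 / 363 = -3.06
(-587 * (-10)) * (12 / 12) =5870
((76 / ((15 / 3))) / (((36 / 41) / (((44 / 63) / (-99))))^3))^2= 27436602096016 / 441462093701416239663225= 0.00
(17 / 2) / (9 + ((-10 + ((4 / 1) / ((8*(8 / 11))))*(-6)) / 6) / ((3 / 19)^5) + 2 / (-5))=-495720 / 1398494383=-0.00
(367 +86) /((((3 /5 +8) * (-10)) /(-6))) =1359 /43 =31.60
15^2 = 225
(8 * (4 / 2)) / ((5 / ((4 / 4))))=16 / 5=3.20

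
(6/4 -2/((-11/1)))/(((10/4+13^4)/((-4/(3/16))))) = -2368/1885191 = -0.00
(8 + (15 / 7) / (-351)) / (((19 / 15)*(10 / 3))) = 6547 / 3458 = 1.89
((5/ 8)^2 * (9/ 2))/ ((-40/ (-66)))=2.90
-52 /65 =-4 /5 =-0.80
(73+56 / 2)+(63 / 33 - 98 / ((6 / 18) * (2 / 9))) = -13421 / 11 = -1220.09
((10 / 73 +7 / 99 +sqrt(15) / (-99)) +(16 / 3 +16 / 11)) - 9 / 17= 794426 / 122859 - sqrt(15) / 99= 6.43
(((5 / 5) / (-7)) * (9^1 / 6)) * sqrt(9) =-9 / 14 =-0.64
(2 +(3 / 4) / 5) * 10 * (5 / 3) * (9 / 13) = 24.81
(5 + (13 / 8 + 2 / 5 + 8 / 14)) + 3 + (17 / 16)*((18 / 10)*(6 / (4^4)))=152553 / 14336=10.64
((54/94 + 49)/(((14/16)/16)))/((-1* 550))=-29824/18095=-1.65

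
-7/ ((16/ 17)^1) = -119/ 16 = -7.44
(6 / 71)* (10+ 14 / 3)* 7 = 616 / 71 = 8.68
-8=-8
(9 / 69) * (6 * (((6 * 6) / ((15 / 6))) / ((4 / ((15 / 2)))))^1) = 486 / 23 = 21.13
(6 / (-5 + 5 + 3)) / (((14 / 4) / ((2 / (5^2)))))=8 / 175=0.05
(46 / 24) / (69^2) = 1 / 2484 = 0.00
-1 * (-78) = 78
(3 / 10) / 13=3 / 130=0.02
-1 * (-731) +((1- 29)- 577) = 126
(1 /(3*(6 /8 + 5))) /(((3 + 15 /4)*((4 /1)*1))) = 4 /1863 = 0.00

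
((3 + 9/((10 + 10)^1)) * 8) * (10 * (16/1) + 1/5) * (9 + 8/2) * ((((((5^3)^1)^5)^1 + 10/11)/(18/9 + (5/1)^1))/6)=16079644775869623/385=41765311106154.86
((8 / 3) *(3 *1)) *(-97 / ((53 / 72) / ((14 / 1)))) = -782208 / 53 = -14758.64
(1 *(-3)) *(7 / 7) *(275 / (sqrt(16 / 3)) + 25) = -825 *sqrt(3) / 4 - 75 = -432.24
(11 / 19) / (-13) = -0.04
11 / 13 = 0.85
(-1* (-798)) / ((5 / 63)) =50274 / 5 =10054.80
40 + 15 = 55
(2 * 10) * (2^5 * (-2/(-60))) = 64/3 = 21.33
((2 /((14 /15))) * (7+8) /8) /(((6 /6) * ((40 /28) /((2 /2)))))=45 /16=2.81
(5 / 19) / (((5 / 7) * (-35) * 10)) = -1 / 950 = -0.00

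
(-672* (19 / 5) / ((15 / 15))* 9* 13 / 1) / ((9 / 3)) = -497952 / 5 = -99590.40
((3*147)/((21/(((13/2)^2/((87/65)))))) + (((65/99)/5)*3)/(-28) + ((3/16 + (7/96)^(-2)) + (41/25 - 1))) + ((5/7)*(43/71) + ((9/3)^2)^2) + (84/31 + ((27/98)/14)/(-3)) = 270473188000781/288992180400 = 935.92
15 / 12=5 / 4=1.25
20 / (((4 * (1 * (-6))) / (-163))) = 815 / 6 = 135.83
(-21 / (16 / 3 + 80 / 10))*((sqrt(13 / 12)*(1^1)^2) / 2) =-21*sqrt(39) / 160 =-0.82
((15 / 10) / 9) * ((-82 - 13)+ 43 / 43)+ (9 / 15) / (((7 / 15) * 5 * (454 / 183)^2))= -338156617 / 21642180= -15.62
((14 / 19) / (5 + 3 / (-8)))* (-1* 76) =-448 / 37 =-12.11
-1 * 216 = -216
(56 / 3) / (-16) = -7 / 6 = -1.17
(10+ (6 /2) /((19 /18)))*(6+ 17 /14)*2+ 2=24910 /133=187.29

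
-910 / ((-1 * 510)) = 91 / 51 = 1.78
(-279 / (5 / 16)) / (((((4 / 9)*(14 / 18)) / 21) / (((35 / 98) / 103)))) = -135594 / 721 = -188.06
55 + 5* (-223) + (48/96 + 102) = -1915/2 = -957.50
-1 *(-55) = 55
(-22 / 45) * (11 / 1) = -242 / 45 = -5.38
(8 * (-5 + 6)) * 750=6000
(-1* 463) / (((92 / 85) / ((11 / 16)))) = -432905 / 1472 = -294.09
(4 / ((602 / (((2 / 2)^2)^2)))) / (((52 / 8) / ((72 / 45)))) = 32 / 19565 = 0.00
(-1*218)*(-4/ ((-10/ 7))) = -3052/ 5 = -610.40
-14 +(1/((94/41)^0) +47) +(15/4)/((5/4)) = 37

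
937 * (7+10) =15929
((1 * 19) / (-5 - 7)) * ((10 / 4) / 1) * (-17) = 1615 / 24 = 67.29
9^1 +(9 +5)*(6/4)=30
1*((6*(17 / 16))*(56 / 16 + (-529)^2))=28544139 / 16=1784008.69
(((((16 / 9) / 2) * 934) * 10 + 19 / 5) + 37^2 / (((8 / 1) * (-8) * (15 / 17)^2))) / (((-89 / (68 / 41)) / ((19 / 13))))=-2961936809 / 13136400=-225.48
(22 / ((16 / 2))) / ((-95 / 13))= -143 / 380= -0.38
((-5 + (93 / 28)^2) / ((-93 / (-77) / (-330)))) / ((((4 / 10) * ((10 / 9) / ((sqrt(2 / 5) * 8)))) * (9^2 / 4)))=-572209 * sqrt(10) / 1953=-926.51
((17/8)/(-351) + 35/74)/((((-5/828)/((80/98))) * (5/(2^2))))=-17852048/353535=-50.50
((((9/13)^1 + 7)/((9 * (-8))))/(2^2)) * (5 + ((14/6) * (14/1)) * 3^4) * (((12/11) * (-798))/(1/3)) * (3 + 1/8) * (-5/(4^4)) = -11286.69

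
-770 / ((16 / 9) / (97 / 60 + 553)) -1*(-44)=-7685579 / 32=-240174.34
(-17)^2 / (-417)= -289 / 417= -0.69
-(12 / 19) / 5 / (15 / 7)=-28 / 475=-0.06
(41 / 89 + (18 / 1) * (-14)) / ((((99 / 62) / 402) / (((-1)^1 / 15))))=185991196 / 44055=4221.80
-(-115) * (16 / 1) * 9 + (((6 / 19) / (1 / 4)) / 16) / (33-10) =14473443 / 874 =16560.00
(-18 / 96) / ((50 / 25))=-3 / 32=-0.09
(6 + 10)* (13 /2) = 104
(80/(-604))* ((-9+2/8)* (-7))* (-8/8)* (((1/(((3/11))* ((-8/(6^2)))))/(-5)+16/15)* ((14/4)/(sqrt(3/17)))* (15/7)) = 160475* sqrt(51)/1812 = 632.46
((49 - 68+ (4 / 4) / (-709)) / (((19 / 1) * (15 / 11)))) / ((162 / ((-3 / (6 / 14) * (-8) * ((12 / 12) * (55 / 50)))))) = -22821568 / 81836325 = -0.28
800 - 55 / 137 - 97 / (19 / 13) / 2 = 766.41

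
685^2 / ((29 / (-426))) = -199889850 / 29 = -6892753.45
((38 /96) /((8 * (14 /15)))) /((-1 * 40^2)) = -19 /573440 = -0.00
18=18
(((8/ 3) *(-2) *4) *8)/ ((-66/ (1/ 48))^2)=-1/ 58806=-0.00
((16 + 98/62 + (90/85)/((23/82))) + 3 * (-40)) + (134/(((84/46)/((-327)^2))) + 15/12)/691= 2639892162115/234517108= 11256.71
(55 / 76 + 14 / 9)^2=2430481 / 467856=5.19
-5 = -5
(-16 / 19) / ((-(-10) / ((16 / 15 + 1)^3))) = -238328 / 320625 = -0.74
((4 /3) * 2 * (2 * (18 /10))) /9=16 /15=1.07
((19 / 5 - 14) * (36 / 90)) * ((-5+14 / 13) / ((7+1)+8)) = 2601 / 2600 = 1.00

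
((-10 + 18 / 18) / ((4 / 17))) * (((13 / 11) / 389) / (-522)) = 0.00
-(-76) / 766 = 0.10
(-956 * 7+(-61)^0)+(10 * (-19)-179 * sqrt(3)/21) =-6881-179 * sqrt(3)/21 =-6895.76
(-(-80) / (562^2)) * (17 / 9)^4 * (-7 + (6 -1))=-3340840 / 518063121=-0.01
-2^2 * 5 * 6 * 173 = -20760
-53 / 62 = -0.85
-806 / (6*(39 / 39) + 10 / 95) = -7657 / 58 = -132.02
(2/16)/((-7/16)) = -2/7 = -0.29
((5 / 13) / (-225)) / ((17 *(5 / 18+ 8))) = -2 / 164645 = -0.00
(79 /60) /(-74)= -79 /4440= -0.02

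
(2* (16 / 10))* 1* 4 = 64 / 5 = 12.80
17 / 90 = 0.19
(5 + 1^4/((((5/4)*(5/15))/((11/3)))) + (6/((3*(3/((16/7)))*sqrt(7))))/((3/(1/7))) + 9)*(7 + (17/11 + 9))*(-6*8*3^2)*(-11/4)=74112*sqrt(7)/343 + 2376216/5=475814.87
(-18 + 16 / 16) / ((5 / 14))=-238 / 5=-47.60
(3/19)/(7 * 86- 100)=3/9538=0.00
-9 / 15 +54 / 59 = 93 / 295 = 0.32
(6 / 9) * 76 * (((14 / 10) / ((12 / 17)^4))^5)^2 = 88652473262002985828432979303828474287042861265381002328931 / 53824642381680412008645833313539158179840000000000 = 1647061073.50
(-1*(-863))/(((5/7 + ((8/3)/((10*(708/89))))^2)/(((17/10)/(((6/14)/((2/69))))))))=112608800955/811913156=138.70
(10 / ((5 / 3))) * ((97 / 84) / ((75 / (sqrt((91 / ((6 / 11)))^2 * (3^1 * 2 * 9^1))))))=13871 * sqrt(6) / 300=113.26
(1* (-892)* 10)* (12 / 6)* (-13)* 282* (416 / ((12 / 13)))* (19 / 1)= 560010730240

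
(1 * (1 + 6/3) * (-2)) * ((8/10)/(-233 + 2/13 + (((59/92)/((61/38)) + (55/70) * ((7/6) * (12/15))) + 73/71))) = 186475536/8961903557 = 0.02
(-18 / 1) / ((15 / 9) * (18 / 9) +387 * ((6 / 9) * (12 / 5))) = -135 / 4669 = -0.03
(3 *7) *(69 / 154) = 207 / 22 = 9.41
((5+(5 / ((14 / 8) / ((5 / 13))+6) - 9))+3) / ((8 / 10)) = -555 / 844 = -0.66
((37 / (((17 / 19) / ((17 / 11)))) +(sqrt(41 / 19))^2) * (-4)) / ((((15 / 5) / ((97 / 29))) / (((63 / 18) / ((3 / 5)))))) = -93756320 / 54549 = -1718.75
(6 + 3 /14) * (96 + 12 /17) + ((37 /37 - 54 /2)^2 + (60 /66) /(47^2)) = 3692428632 /2891581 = 1276.96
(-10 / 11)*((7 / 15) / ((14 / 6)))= -2 / 11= -0.18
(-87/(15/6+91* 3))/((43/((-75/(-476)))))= -225/194446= -0.00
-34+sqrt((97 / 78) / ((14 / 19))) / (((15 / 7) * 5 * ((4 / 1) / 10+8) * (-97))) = -34 - sqrt(503139) / 4766580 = -34.00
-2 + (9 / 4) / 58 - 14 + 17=241 / 232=1.04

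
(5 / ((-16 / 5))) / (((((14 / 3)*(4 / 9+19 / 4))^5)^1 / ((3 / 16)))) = -1076168025 / 30745971462444392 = -0.00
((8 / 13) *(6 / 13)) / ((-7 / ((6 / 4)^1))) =-72 / 1183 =-0.06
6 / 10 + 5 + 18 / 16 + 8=589 / 40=14.72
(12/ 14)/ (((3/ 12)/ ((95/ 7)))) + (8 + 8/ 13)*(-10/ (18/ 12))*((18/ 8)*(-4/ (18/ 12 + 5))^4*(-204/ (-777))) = 28046788200/ 673154209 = 41.66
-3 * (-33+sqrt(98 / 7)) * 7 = 693 -21 * sqrt(14) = 614.43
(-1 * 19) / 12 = -19 / 12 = -1.58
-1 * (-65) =65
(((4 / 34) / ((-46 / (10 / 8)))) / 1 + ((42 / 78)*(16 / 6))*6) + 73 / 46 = 207369 / 20332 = 10.20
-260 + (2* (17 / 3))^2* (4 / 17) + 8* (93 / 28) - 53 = -256.21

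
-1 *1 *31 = -31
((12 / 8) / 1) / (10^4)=3 / 20000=0.00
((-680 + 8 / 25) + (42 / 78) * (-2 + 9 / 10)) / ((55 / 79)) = -34931983 / 35750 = -977.12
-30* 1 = -30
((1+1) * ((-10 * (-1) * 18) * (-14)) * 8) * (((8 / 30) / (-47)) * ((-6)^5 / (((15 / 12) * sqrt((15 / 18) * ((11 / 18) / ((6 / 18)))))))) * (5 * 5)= -2006581248 * sqrt(55) / 517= -28783761.73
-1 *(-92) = 92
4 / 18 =2 / 9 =0.22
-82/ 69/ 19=-82/ 1311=-0.06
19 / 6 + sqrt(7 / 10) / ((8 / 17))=17 *sqrt(70) / 80 + 19 / 6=4.94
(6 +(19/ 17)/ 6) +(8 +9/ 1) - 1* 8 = 1549/ 102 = 15.19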